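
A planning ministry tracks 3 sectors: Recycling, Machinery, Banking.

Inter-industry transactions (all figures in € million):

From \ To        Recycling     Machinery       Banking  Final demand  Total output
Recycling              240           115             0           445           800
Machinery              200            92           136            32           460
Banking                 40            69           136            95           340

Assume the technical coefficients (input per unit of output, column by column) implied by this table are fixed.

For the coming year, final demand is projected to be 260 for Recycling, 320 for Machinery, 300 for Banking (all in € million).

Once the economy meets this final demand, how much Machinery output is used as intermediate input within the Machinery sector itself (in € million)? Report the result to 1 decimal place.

z_22 = 208.8

Technical coefficients a_ij = z_ij / X_j:
  a_11 = 240/800 = 0.30, a_21 = 200/800 = 0.25, a_31 = 40/800 = 0.05
  a_12 = 115/460 = 0.25, a_22 = 92/460 = 0.20, a_32 = 69/460 = 0.15
  a_13 = 0/340 = 0.00, a_23 = 136/340 = 0.40, a_33 = 136/340 = 0.40
I − A =
  [   0.70    -0.25     0.00]
  [  -0.25     0.80    -0.40]
  [  -0.05    -0.15     0.60]
Cofactors of I−A, C_ij = (−1)^(i+j)·(minor ij) (rows/columns in the sector order above):
  C_11 = (0.80)(0.60) − (-0.40)(-0.15) = 0.4200
  C_12 = −[(-0.25)(0.60) − (-0.40)(-0.05)] = 0.1700
  C_13 = (-0.25)(-0.15) − (0.80)(-0.05) = 0.0775
  C_21 = −[(-0.25)(0.60) − (0.00)(-0.15)] = 0.1500
  C_22 = (0.70)(0.60) − (0.00)(-0.05) = 0.4200
  C_23 = −[(0.70)(-0.15) − (-0.25)(-0.05)] = 0.1175
  C_31 = (-0.25)(-0.40) − (0.00)(0.80) = 0.1000
  C_32 = −[(0.70)(-0.40) − (0.00)(-0.25)] = 0.2800
  C_33 = (0.70)(0.80) − (-0.25)(-0.25) = 0.4975
det(I−A) = Σ_j (I−A)_1j·C_1j = (0.70)(0.4200) + (-0.25)(0.1700) + (0.00)(0.0775) = 0.2515
adj(I−A) = Cᵀ =
  [ 0.4200   0.1500   0.1000]
  [ 0.1700   0.4200   0.2800]
  [ 0.0775   0.1175   0.4975]
(I − A)⁻¹ = adj(I−A) / det(I−A) ≈
  [   1.6700     0.5964     0.3976]
  [   0.6759     1.6700     1.1133]
  [   0.3082     0.4672     1.9781]
First solve x = (I − A)⁻¹ d = adj(I−A)·d / det(I−A); in particular x_2 = (0.1700·260 + 0.4200·320 + 0.2800·300) / 0.2515 = 262.60 / 0.2515 ≈ 1044.135.
Intermediate flow from 2 to 2: z_22 = a_22 · x_2 = 0.20 × 262.60 / 0.2515 = 52.52 / 0.2515 ≈ 208.8.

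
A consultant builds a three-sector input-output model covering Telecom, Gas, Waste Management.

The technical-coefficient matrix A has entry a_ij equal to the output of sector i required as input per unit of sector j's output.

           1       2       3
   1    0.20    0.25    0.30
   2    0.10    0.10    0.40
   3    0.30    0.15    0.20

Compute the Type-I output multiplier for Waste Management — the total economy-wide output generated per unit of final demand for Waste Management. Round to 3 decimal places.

I − A =
  [   0.80    -0.25    -0.30]
  [  -0.10     0.90    -0.40]
  [  -0.30    -0.15     0.80]
Cofactors of I−A, C_ij = (−1)^(i+j)·(minor ij) (rows/columns in the sector order above):
  C_11 = (0.90)(0.80) − (-0.40)(-0.15) = 0.6600
  C_12 = −[(-0.10)(0.80) − (-0.40)(-0.30)] = 0.2000
  C_13 = (-0.10)(-0.15) − (0.90)(-0.30) = 0.2850
  C_21 = −[(-0.25)(0.80) − (-0.30)(-0.15)] = 0.2450
  C_22 = (0.80)(0.80) − (-0.30)(-0.30) = 0.5500
  C_23 = −[(0.80)(-0.15) − (-0.25)(-0.30)] = 0.1950
  C_31 = (-0.25)(-0.40) − (-0.30)(0.90) = 0.3700
  C_32 = −[(0.80)(-0.40) − (-0.30)(-0.10)] = 0.3500
  C_33 = (0.80)(0.90) − (-0.25)(-0.10) = 0.6950
det(I−A) = Σ_j (I−A)_1j·C_1j = (0.80)(0.6600) + (-0.25)(0.2000) + (-0.30)(0.2850) = 0.3925
adj(I−A) = Cᵀ =
  [ 0.6600   0.2450   0.3700]
  [ 0.2000   0.5500   0.3500]
  [ 0.2850   0.1950   0.6950]
(I − A)⁻¹ = adj(I−A) / det(I−A) ≈
  [   1.6815     0.6242     0.9427]
  [   0.5096     1.4013     0.8917]
  [   0.7261     0.4968     1.7707]
The output multiplier for sector j is the column-j sum of the Leontief inverse (I − A)⁻¹ = adj(I−A) / det(I−A).
Column 3 of adj(I−A): (0.3700, 0.3500, 0.6950); det(I−A) = 0.3925.
m_3 = (0.3700 + 0.3500 + 0.6950) / 0.3925 = 1.415 / 0.3925 ≈ 3.605.

m_3 = 3.605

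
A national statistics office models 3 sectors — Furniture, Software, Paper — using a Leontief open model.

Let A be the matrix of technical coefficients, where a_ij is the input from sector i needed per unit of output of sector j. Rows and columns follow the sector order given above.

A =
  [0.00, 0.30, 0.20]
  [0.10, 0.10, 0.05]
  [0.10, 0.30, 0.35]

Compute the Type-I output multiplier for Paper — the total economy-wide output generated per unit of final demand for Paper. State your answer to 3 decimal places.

m_3 = 2.162

I − A =
  [   1.00    -0.30    -0.20]
  [  -0.10     0.90    -0.05]
  [  -0.10    -0.30     0.65]
Cofactors of I−A, C_ij = (−1)^(i+j)·(minor ij) (rows/columns in the sector order above):
  C_11 = (0.90)(0.65) − (-0.05)(-0.30) = 0.5700
  C_12 = −[(-0.10)(0.65) − (-0.05)(-0.10)] = 0.0700
  C_13 = (-0.10)(-0.30) − (0.90)(-0.10) = 0.1200
  C_21 = −[(-0.30)(0.65) − (-0.20)(-0.30)] = 0.2550
  C_22 = (1.00)(0.65) − (-0.20)(-0.10) = 0.6300
  C_23 = −[(1.00)(-0.30) − (-0.30)(-0.10)] = 0.3300
  C_31 = (-0.30)(-0.05) − (-0.20)(0.90) = 0.1950
  C_32 = −[(1.00)(-0.05) − (-0.20)(-0.10)] = 0.0700
  C_33 = (1.00)(0.90) − (-0.30)(-0.10) = 0.8700
det(I−A) = Σ_j (I−A)_1j·C_1j = (1.00)(0.5700) + (-0.30)(0.0700) + (-0.20)(0.1200) = 0.5250
adj(I−A) = Cᵀ =
  [ 0.5700   0.2550   0.1950]
  [ 0.0700   0.6300   0.0700]
  [ 0.1200   0.3300   0.8700]
(I − A)⁻¹ = adj(I−A) / det(I−A) ≈
  [   1.0857     0.4857     0.3714]
  [   0.1333     1.2000     0.1333]
  [   0.2286     0.6286     1.6571]
The output multiplier for sector j is the column-j sum of the Leontief inverse (I − A)⁻¹ = adj(I−A) / det(I−A).
Column 3 of adj(I−A): (0.1950, 0.0700, 0.8700); det(I−A) = 0.5250.
m_3 = (0.1950 + 0.0700 + 0.8700) / 0.5250 = 1.135 / 0.5250 ≈ 2.162.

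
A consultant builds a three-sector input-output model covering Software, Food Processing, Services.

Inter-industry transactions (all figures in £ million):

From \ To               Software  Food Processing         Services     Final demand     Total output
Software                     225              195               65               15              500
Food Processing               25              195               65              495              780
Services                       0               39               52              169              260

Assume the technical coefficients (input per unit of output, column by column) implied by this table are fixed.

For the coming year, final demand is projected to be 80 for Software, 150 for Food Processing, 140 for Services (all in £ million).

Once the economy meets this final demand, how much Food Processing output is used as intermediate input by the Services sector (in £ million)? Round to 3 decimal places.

z_23 = 48.260

Technical coefficients a_ij = z_ij / X_j:
  a_11 = 225/500 = 0.45, a_21 = 25/500 = 0.05, a_31 = 0/500 = 0.00
  a_12 = 195/780 = 0.25, a_22 = 195/780 = 0.25, a_32 = 39/780 = 0.05
  a_13 = 65/260 = 0.25, a_23 = 65/260 = 0.25, a_33 = 52/260 = 0.20
I − A =
  [   0.55    -0.25    -0.25]
  [  -0.05     0.75    -0.25]
  [   0.00    -0.05     0.80]
Cofactors of I−A, C_ij = (−1)^(i+j)·(minor ij) (rows/columns in the sector order above):
  C_11 = (0.75)(0.80) − (-0.25)(-0.05) = 0.5875
  C_12 = −[(-0.05)(0.80) − (-0.25)(0.00)] = 0.0400
  C_13 = (-0.05)(-0.05) − (0.75)(0.00) = 0.0025
  C_21 = −[(-0.25)(0.80) − (-0.25)(-0.05)] = 0.2125
  C_22 = (0.55)(0.80) − (-0.25)(0.00) = 0.4400
  C_23 = −[(0.55)(-0.05) − (-0.25)(0.00)] = 0.0275
  C_31 = (-0.25)(-0.25) − (-0.25)(0.75) = 0.2500
  C_32 = −[(0.55)(-0.25) − (-0.25)(-0.05)] = 0.1500
  C_33 = (0.55)(0.75) − (-0.25)(-0.05) = 0.4000
det(I−A) = Σ_j (I−A)_1j·C_1j = (0.55)(0.5875) + (-0.25)(0.0400) + (-0.25)(0.0025) = 0.3125
adj(I−A) = Cᵀ =
  [ 0.5875   0.2125   0.2500]
  [ 0.0400   0.4400   0.1500]
  [ 0.0025   0.0275   0.4000]
(I − A)⁻¹ = adj(I−A) / det(I−A) ≈
  [   1.8800     0.6800     0.8000]
  [   0.1280     1.4080     0.4800]
  [   0.0080     0.0880     1.2800]
First solve x = (I − A)⁻¹ d = adj(I−A)·d / det(I−A); in particular x_3 = (0.0025·80 + 0.0275·150 + 0.4000·140) / 0.3125 = 60.325 / 0.3125 = 193.04000.
Intermediate flow from 2 to 3: z_23 = a_23 · x_3 = 0.25 × 60.325 / 0.3125 = 15.08125 / 0.3125 = 48.260.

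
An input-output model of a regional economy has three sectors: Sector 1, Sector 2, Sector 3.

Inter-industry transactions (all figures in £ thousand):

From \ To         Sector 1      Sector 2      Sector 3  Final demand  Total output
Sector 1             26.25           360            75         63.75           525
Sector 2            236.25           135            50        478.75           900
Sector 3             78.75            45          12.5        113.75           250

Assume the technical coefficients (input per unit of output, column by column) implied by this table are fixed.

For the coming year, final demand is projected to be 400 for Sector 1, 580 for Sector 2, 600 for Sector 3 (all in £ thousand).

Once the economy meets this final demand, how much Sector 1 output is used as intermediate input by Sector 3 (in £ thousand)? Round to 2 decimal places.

z_13 = 282.57

Technical coefficients a_ij = z_ij / X_j:
  a_11 = 26.25/525 = 0.05, a_21 = 236.25/525 = 0.45, a_31 = 78.75/525 = 0.15
  a_12 = 360/900 = 0.40, a_22 = 135/900 = 0.15, a_32 = 45/900 = 0.05
  a_13 = 75/250 = 0.30, a_23 = 50/250 = 0.20, a_33 = 12.5/250 = 0.05
I − A =
  [   0.95    -0.40    -0.30]
  [  -0.45     0.85    -0.20]
  [  -0.15    -0.05     0.95]
Cofactors of I−A, C_ij = (−1)^(i+j)·(minor ij) (rows/columns in the sector order above):
  C_11 = (0.85)(0.95) − (-0.20)(-0.05) = 0.7975
  C_12 = −[(-0.45)(0.95) − (-0.20)(-0.15)] = 0.4575
  C_13 = (-0.45)(-0.05) − (0.85)(-0.15) = 0.1500
  C_21 = −[(-0.40)(0.95) − (-0.30)(-0.05)] = 0.3950
  C_22 = (0.95)(0.95) − (-0.30)(-0.15) = 0.8575
  C_23 = −[(0.95)(-0.05) − (-0.40)(-0.15)] = 0.1075
  C_31 = (-0.40)(-0.20) − (-0.30)(0.85) = 0.3350
  C_32 = −[(0.95)(-0.20) − (-0.30)(-0.45)] = 0.3250
  C_33 = (0.95)(0.85) − (-0.40)(-0.45) = 0.6275
det(I−A) = Σ_j (I−A)_1j·C_1j = (0.95)(0.7975) + (-0.40)(0.4575) + (-0.30)(0.1500) = 0.529625
adj(I−A) = Cᵀ =
  [ 0.7975   0.3950   0.3350]
  [ 0.4575   0.8575   0.3250]
  [ 0.1500   0.1075   0.6275]
(I − A)⁻¹ = adj(I−A) / det(I−A) ≈
  [   1.5058     0.7458     0.6325]
  [   0.8638     1.6191     0.6136]
  [   0.2832     0.2030     1.1848]
First solve x = (I − A)⁻¹ d = adj(I−A)·d / det(I−A); in particular x_3 = (0.1500·400 + 0.1075·580 + 0.6275·600) / 0.529625 = 498.85 / 0.529625 ≈ 941.8928.
Intermediate flow from 1 to 3: z_13 = a_13 · x_3 = 0.30 × 498.85 / 0.529625 = 149.655 / 0.529625 ≈ 282.57.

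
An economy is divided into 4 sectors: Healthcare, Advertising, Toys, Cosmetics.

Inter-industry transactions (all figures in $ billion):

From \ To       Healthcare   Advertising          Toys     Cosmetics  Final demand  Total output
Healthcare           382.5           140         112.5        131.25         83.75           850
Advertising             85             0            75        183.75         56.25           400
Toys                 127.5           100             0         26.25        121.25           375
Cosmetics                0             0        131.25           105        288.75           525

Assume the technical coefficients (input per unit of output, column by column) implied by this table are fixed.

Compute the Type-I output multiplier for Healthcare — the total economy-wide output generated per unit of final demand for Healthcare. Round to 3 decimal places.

Technical coefficients a_ij = z_ij / X_j:
  a_HH = 382.5/850 = 0.45, a_AH = 85/850 = 0.10, a_TH = 127.5/850 = 0.15, a_CH = 0/850 = 0.00
  a_HA = 140/400 = 0.35, a_AA = 0/400 = 0.00, a_TA = 100/400 = 0.25, a_CA = 0/400 = 0.00
  a_HT = 112.5/375 = 0.30, a_AT = 75/375 = 0.20, a_TT = 0/375 = 0.00, a_CT = 131.25/375 = 0.35
  a_HC = 131.25/525 = 0.25, a_AC = 183.75/525 = 0.35, a_TC = 26.25/525 = 0.05, a_CC = 105/525 = 0.20
I − A =
  [   0.55    -0.35    -0.30    -0.25]
  [  -0.10     1.00    -0.20    -0.35]
  [  -0.15    -0.25     1.00    -0.05]
  [   0.00     0.00    -0.35     0.80]
Compute the cofactors C_ij = (−1)^(i+j)·(3×3 minor ij) of I−A; the adjugate is their transpose:
adj(I−A) = Cᵀ =
  [ 0.711875   0.355750   0.426375   0.404750]
  [ 0.120625   0.381250   0.188125   0.216250]
  [ 0.140000   0.152000   0.412000   0.136000]
  [ 0.061250   0.066500   0.180250   0.424500]
det(I−A) = Σ_j (I−A)_1j·C_1j = (0.55)(0.711875) + (-0.35)(0.120625) + (-0.30)(0.140000) + (-0.25)(0.061250) = 0.2920
(I − A)⁻¹ = adj(I−A) / det(I−A) ≈
  [   2.4379     1.2183     1.4602     1.3861]
  [   0.4131     1.3057     0.6443     0.7406]
  [   0.4795     0.5205     1.4110     0.4658]
  [   0.2098     0.2277     0.6173     1.4538]
The output multiplier for sector j is the column-j sum of the Leontief inverse (I − A)⁻¹ = adj(I−A) / det(I−A).
Column H of adj(I−A): (0.711875, 0.120625, 0.140000, 0.061250); det(I−A) = 0.2920.
m_H = (0.711875 + 0.120625 + 0.140000 + 0.061250) / 0.2920 = 1.03375 / 0.2920 ≈ 3.540.

m_H = 3.540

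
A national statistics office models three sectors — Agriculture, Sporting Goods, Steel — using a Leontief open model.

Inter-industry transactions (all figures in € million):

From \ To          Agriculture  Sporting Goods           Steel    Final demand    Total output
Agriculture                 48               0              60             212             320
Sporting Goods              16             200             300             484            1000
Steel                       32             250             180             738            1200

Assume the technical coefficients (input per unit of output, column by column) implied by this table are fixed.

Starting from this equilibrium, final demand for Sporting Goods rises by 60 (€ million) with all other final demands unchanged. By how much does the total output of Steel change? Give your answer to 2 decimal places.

Δx_3 = 24.51

Technical coefficients a_ij = z_ij / X_j:
  a_11 = 48/320 = 0.15, a_21 = 16/320 = 0.05, a_31 = 32/320 = 0.10
  a_12 = 0/1000 = 0.00, a_22 = 200/1000 = 0.20, a_32 = 250/1000 = 0.25
  a_13 = 60/1200 = 0.05, a_23 = 300/1200 = 0.25, a_33 = 180/1200 = 0.15
I − A =
  [   0.85     0.00    -0.05]
  [  -0.05     0.80    -0.25]
  [  -0.10    -0.25     0.85]
Cofactors of I−A, C_ij = (−1)^(i+j)·(minor ij) (rows/columns in the sector order above):
  C_11 = (0.80)(0.85) − (-0.25)(-0.25) = 0.6175
  C_12 = −[(-0.05)(0.85) − (-0.25)(-0.10)] = 0.0675
  C_13 = (-0.05)(-0.25) − (0.80)(-0.10) = 0.0925
  C_21 = −[(0.00)(0.85) − (-0.05)(-0.25)] = 0.0125
  C_22 = (0.85)(0.85) − (-0.05)(-0.10) = 0.7175
  C_23 = −[(0.85)(-0.25) − (0.00)(-0.10)] = 0.2125
  C_31 = (0.00)(-0.25) − (-0.05)(0.80) = 0.0400
  C_32 = −[(0.85)(-0.25) − (-0.05)(-0.05)] = 0.2150
  C_33 = (0.85)(0.80) − (0.00)(-0.05) = 0.6800
det(I−A) = Σ_j (I−A)_1j·C_1j = (0.85)(0.6175) + (0.00)(0.0675) + (-0.05)(0.0925) = 0.52025
adj(I−A) = Cᵀ =
  [ 0.6175   0.0125   0.0400]
  [ 0.0675   0.7175   0.2150]
  [ 0.0925   0.2125   0.6800]
(I − A)⁻¹ = adj(I−A) / det(I−A) ≈
  [   1.1869     0.0240     0.0769]
  [   0.1297     1.3791     0.4133]
  [   0.1778     0.4085     1.3071]
Δx = (I − A)⁻¹ Δd with Δd having +60 in the Sporting Goods component and 0 elsewhere.
So Δx_3 = L_32 · (+60), where L_32 = adj(I−A)_32 / det(I−A) = 0.2125 / 0.52025.
Δx_3 = 0.2125 × (+60) / 0.52025 = 12.75 / 0.52025 ≈ 24.51.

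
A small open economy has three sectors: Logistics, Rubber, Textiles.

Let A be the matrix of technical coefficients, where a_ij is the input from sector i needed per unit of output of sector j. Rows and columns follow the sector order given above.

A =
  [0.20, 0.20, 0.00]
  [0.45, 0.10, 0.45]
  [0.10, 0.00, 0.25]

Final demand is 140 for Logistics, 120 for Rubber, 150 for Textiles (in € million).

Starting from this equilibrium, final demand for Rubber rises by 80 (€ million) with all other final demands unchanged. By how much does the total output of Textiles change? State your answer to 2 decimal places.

Δx_T = 3.45

I − A =
  [   0.80    -0.20     0.00]
  [  -0.45     0.90    -0.45]
  [  -0.10     0.00     0.75]
Cofactors of I−A, C_ij = (−1)^(i+j)·(minor ij) (rows/columns in the sector order above):
  C_11 = (0.90)(0.75) − (-0.45)(0.00) = 0.6750
  C_12 = −[(-0.45)(0.75) − (-0.45)(-0.10)] = 0.3825
  C_13 = (-0.45)(0.00) − (0.90)(-0.10) = 0.0900
  C_21 = −[(-0.20)(0.75) − (0.00)(0.00)] = 0.1500
  C_22 = (0.80)(0.75) − (0.00)(-0.10) = 0.6000
  C_23 = −[(0.80)(0.00) − (-0.20)(-0.10)] = 0.0200
  C_31 = (-0.20)(-0.45) − (0.00)(0.90) = 0.0900
  C_32 = −[(0.80)(-0.45) − (0.00)(-0.45)] = 0.3600
  C_33 = (0.80)(0.90) − (-0.20)(-0.45) = 0.6300
det(I−A) = Σ_j (I−A)_1j·C_1j = (0.80)(0.6750) + (-0.20)(0.3825) + (0.00)(0.0900) = 0.4635
adj(I−A) = Cᵀ =
  [ 0.6750   0.1500   0.0900]
  [ 0.3825   0.6000   0.3600]
  [ 0.0900   0.0200   0.6300]
(I − A)⁻¹ = adj(I−A) / det(I−A) ≈
  [   1.4563     0.3236     0.1942]
  [   0.8252     1.2945     0.7767]
  [   0.1942     0.0431     1.3592]
Δx = (I − A)⁻¹ Δd with Δd having +80 in the Rubber component and 0 elsewhere.
So Δx_T = L_TR · (+80), where L_TR = adj(I−A)_TR / det(I−A) = 0.0200 / 0.4635.
Δx_T = 0.0200 × (+80) / 0.4635 = 1.60 / 0.4635 ≈ 3.45.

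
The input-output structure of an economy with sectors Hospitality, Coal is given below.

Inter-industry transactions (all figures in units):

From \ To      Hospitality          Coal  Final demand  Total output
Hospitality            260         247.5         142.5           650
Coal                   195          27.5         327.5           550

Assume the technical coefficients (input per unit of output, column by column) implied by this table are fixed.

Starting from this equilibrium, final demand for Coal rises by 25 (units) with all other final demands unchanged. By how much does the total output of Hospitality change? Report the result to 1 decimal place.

Δx_1 = 25.9

Technical coefficients a_ij = z_ij / X_j:
  a_11 = 260/650 = 0.40, a_21 = 195/650 = 0.30
  a_12 = 247.5/550 = 0.45, a_22 = 27.5/550 = 0.05
I − A =
  [   0.60    -0.45]
  [  -0.30     0.95]
det(I−A) = (0.60)(0.95) − (-0.45)(-0.30) = 0.4350
adj(I−A) = [[0.95, 0.45], [0.30, 0.60]]
(I − A)⁻¹ = adj(I−A) / det(I−A) ≈
  [   2.1839     1.0345]
  [   0.6897     1.3793]
Δx = (I − A)⁻¹ Δd with Δd having +25 in the Coal component and 0 elsewhere.
So Δx_1 = L_12 · (+25), where L_12 = adj(I−A)_12 / det(I−A) = 0.45 / 0.4350.
Δx_1 = 0.45 × (+25) / 0.4350 = 11.25 / 0.4350 ≈ 25.9.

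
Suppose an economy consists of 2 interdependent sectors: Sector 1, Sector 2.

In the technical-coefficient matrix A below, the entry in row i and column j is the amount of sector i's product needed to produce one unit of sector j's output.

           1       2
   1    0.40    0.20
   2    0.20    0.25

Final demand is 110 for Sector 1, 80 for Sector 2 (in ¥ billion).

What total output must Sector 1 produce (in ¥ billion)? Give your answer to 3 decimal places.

x_1 = 240.244

I − A =
  [   0.60    -0.20]
  [  -0.20     0.75]
det(I−A) = (0.60)(0.75) − (-0.20)(-0.20) = 0.4100
adj(I−A) = [[0.75, 0.20], [0.20, 0.60]]
(I − A)⁻¹ = adj(I−A) / det(I−A) ≈
  [   1.8293     0.4878]
  [   0.4878     1.4634]
x = (I − A)⁻¹ d = adj(I−A)·d / det(I−A), with det(I−A) = 0.4100:
  x_1 = (0.75·110 + 0.20·80) / 0.4100 = 98.50 / 0.4100 ≈ 240.244
  x_2 = (0.20·110 + 0.60·80) / 0.4100 = 70.00 / 0.4100 ≈ 170.732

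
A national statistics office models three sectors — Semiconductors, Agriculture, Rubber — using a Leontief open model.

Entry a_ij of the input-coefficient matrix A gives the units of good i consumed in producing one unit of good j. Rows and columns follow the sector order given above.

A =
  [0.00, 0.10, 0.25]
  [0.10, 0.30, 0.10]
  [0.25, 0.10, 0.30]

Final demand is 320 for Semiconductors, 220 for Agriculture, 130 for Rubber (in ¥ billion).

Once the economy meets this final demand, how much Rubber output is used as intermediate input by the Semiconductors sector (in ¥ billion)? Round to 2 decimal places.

z_RS = 117.00

I − A =
  [   1.00    -0.10    -0.25]
  [  -0.10     0.70    -0.10]
  [  -0.25    -0.10     0.70]
Cofactors of I−A, C_ij = (−1)^(i+j)·(minor ij) (rows/columns in the sector order above):
  C_11 = (0.70)(0.70) − (-0.10)(-0.10) = 0.4800
  C_12 = −[(-0.10)(0.70) − (-0.10)(-0.25)] = 0.0950
  C_13 = (-0.10)(-0.10) − (0.70)(-0.25) = 0.1850
  C_21 = −[(-0.10)(0.70) − (-0.25)(-0.10)] = 0.0950
  C_22 = (1.00)(0.70) − (-0.25)(-0.25) = 0.6375
  C_23 = −[(1.00)(-0.10) − (-0.10)(-0.25)] = 0.1250
  C_31 = (-0.10)(-0.10) − (-0.25)(0.70) = 0.1850
  C_32 = −[(1.00)(-0.10) − (-0.25)(-0.10)] = 0.1250
  C_33 = (1.00)(0.70) − (-0.10)(-0.10) = 0.6900
det(I−A) = Σ_j (I−A)_1j·C_1j = (1.00)(0.4800) + (-0.10)(0.0950) + (-0.25)(0.1850) = 0.42425
adj(I−A) = Cᵀ =
  [ 0.4800   0.0950   0.1850]
  [ 0.0950   0.6375   0.1250]
  [ 0.1850   0.1250   0.6900]
(I − A)⁻¹ = adj(I−A) / det(I−A) ≈
  [   1.1314     0.2239     0.4361]
  [   0.2239     1.5027     0.2946]
  [   0.4361     0.2946     1.6264]
First solve x = (I − A)⁻¹ d = adj(I−A)·d / det(I−A); in particular x_S = (0.4800·320 + 0.0950·220 + 0.1850·130) / 0.42425 = 198.55 / 0.42425 ≈ 468.0024.
Intermediate flow from R to S: z_RS = a_RS · x_S = 0.25 × 198.55 / 0.42425 = 49.6375 / 0.42425 ≈ 117.00.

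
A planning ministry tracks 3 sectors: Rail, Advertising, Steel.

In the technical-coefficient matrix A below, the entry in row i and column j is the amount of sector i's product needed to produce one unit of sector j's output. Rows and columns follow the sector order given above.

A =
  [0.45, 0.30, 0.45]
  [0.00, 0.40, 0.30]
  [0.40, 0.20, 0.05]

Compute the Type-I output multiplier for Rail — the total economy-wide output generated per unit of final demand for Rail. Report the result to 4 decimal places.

I − A =
  [   0.55    -0.30    -0.45]
  [   0.00     0.60    -0.30]
  [  -0.40    -0.20     0.95]
Cofactors of I−A, C_ij = (−1)^(i+j)·(minor ij) (rows/columns in the sector order above):
  C_11 = (0.60)(0.95) − (-0.30)(-0.20) = 0.5100
  C_12 = −[(0.00)(0.95) − (-0.30)(-0.40)] = 0.1200
  C_13 = (0.00)(-0.20) − (0.60)(-0.40) = 0.2400
  C_21 = −[(-0.30)(0.95) − (-0.45)(-0.20)] = 0.3750
  C_22 = (0.55)(0.95) − (-0.45)(-0.40) = 0.3425
  C_23 = −[(0.55)(-0.20) − (-0.30)(-0.40)] = 0.2300
  C_31 = (-0.30)(-0.30) − (-0.45)(0.60) = 0.3600
  C_32 = −[(0.55)(-0.30) − (-0.45)(0.00)] = 0.1650
  C_33 = (0.55)(0.60) − (-0.30)(0.00) = 0.3300
det(I−A) = Σ_j (I−A)_1j·C_1j = (0.55)(0.5100) + (-0.30)(0.1200) + (-0.45)(0.2400) = 0.1365
adj(I−A) = Cᵀ =
  [ 0.5100   0.3750   0.3600]
  [ 0.1200   0.3425   0.1650]
  [ 0.2400   0.2300   0.3300]
(I − A)⁻¹ = adj(I−A) / det(I−A) ≈
  [   3.73626     2.74725     2.63736]
  [   0.87912     2.50916     1.20879]
  [   1.75824     1.68498     2.41758]
The output multiplier for sector j is the column-j sum of the Leontief inverse (I − A)⁻¹ = adj(I−A) / det(I−A).
Column R of adj(I−A): (0.5100, 0.1200, 0.2400); det(I−A) = 0.1365.
m_R = (0.5100 + 0.1200 + 0.2400) / 0.1365 = 0.87 / 0.1365 ≈ 6.3736.

m_R = 6.3736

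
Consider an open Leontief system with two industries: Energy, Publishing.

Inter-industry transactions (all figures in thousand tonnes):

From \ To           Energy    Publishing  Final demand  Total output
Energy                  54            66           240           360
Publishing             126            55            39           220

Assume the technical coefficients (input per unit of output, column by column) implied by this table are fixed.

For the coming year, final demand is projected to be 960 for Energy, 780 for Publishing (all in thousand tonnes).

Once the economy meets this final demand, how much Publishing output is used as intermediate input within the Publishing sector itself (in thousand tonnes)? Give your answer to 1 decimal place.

Technical coefficients a_ij = z_ij / X_j:
  a_11 = 54/360 = 0.15, a_21 = 126/360 = 0.35
  a_12 = 66/220 = 0.30, a_22 = 55/220 = 0.25
I − A =
  [   0.85    -0.30]
  [  -0.35     0.75]
det(I−A) = (0.85)(0.75) − (-0.30)(-0.35) = 0.5325
adj(I−A) = [[0.75, 0.30], [0.35, 0.85]]
(I − A)⁻¹ = adj(I−A) / det(I−A) ≈
  [   1.4085     0.5634]
  [   0.6573     1.5962]
First solve x = (I − A)⁻¹ d = adj(I−A)·d / det(I−A); in particular x_2 = (0.35·960 + 0.85·780) / 0.5325 = 999.00 / 0.5325 ≈ 1876.056.
Intermediate flow from 2 to 2: z_22 = a_22 · x_2 = 0.25 × 999.00 / 0.5325 = 249.75 / 0.5325 ≈ 469.0.

z_22 = 469.0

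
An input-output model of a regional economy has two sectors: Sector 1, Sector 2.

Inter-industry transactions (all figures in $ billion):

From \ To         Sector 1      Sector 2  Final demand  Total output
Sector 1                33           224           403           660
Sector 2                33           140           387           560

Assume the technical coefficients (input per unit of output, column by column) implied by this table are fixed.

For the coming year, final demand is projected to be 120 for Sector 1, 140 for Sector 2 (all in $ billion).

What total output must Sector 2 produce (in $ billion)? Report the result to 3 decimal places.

x_2 = 200.722

Technical coefficients a_ij = z_ij / X_j:
  a_11 = 33/660 = 0.05, a_21 = 33/660 = 0.05
  a_12 = 224/560 = 0.40, a_22 = 140/560 = 0.25
I − A =
  [   0.95    -0.40]
  [  -0.05     0.75]
det(I−A) = (0.95)(0.75) − (-0.40)(-0.05) = 0.6925
adj(I−A) = [[0.75, 0.40], [0.05, 0.95]]
(I − A)⁻¹ = adj(I−A) / det(I−A) ≈
  [   1.0830     0.5776]
  [   0.0722     1.3718]
x = (I − A)⁻¹ d = adj(I−A)·d / det(I−A), with det(I−A) = 0.6925:
  x_1 = (0.75·120 + 0.40·140) / 0.6925 = 146.00 / 0.6925 ≈ 210.830
  x_2 = (0.05·120 + 0.95·140) / 0.6925 = 139.00 / 0.6925 ≈ 200.722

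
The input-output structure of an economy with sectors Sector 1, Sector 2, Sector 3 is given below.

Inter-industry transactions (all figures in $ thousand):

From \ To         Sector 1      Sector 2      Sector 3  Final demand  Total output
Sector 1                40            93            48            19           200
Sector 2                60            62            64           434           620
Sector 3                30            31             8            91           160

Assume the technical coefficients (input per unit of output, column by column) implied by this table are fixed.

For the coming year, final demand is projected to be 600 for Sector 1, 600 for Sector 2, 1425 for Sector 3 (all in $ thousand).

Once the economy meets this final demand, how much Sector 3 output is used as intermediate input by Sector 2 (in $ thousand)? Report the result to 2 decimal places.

Technical coefficients a_ij = z_ij / X_j:
  a_11 = 40/200 = 0.20, a_21 = 60/200 = 0.30, a_31 = 30/200 = 0.15
  a_12 = 93/620 = 0.15, a_22 = 62/620 = 0.10, a_32 = 31/620 = 0.05
  a_13 = 48/160 = 0.30, a_23 = 64/160 = 0.40, a_33 = 8/160 = 0.05
I − A =
  [   0.80    -0.15    -0.30]
  [  -0.30     0.90    -0.40]
  [  -0.15    -0.05     0.95]
Cofactors of I−A, C_ij = (−1)^(i+j)·(minor ij) (rows/columns in the sector order above):
  C_11 = (0.90)(0.95) − (-0.40)(-0.05) = 0.8350
  C_12 = −[(-0.30)(0.95) − (-0.40)(-0.15)] = 0.3450
  C_13 = (-0.30)(-0.05) − (0.90)(-0.15) = 0.1500
  C_21 = −[(-0.15)(0.95) − (-0.30)(-0.05)] = 0.1575
  C_22 = (0.80)(0.95) − (-0.30)(-0.15) = 0.7150
  C_23 = −[(0.80)(-0.05) − (-0.15)(-0.15)] = 0.0625
  C_31 = (-0.15)(-0.40) − (-0.30)(0.90) = 0.3300
  C_32 = −[(0.80)(-0.40) − (-0.30)(-0.30)] = 0.4100
  C_33 = (0.80)(0.90) − (-0.15)(-0.30) = 0.6750
det(I−A) = Σ_j (I−A)_1j·C_1j = (0.80)(0.8350) + (-0.15)(0.3450) + (-0.30)(0.1500) = 0.57125
adj(I−A) = Cᵀ =
  [ 0.8350   0.1575   0.3300]
  [ 0.3450   0.7150   0.4100]
  [ 0.1500   0.0625   0.6750]
(I − A)⁻¹ = adj(I−A) / det(I−A) ≈
  [   1.4617     0.2757     0.5777]
  [   0.6039     1.2516     0.7177]
  [   0.2626     0.1094     1.1816]
First solve x = (I − A)⁻¹ d = adj(I−A)·d / det(I−A); in particular x_2 = (0.3450·600 + 0.7150·600 + 0.4100·1425) / 0.57125 = 1220.25 / 0.57125 ≈ 2136.1050.
Intermediate flow from 3 to 2: z_32 = a_32 · x_2 = 0.05 × 1220.25 / 0.57125 = 61.0125 / 0.57125 ≈ 106.81.

z_32 = 106.81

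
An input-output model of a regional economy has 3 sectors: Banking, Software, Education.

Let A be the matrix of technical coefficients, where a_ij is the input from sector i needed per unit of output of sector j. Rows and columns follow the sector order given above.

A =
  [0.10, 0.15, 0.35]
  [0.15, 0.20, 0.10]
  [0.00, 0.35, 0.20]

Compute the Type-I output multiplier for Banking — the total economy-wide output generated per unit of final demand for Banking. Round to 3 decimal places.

m_B = 1.530

I − A =
  [   0.90    -0.15    -0.35]
  [  -0.15     0.80    -0.10]
  [   0.00    -0.35     0.80]
Cofactors of I−A, C_ij = (−1)^(i+j)·(minor ij) (rows/columns in the sector order above):
  C_11 = (0.80)(0.80) − (-0.10)(-0.35) = 0.6050
  C_12 = −[(-0.15)(0.80) − (-0.10)(0.00)] = 0.1200
  C_13 = (-0.15)(-0.35) − (0.80)(0.00) = 0.0525
  C_21 = −[(-0.15)(0.80) − (-0.35)(-0.35)] = 0.2425
  C_22 = (0.90)(0.80) − (-0.35)(0.00) = 0.7200
  C_23 = −[(0.90)(-0.35) − (-0.15)(0.00)] = 0.3150
  C_31 = (-0.15)(-0.10) − (-0.35)(0.80) = 0.2950
  C_32 = −[(0.90)(-0.10) − (-0.35)(-0.15)] = 0.1425
  C_33 = (0.90)(0.80) − (-0.15)(-0.15) = 0.6975
det(I−A) = Σ_j (I−A)_1j·C_1j = (0.90)(0.6050) + (-0.15)(0.1200) + (-0.35)(0.0525) = 0.508125
adj(I−A) = Cᵀ =
  [ 0.6050   0.2425   0.2950]
  [ 0.1200   0.7200   0.1425]
  [ 0.0525   0.3150   0.6975]
(I − A)⁻¹ = adj(I−A) / det(I−A) ≈
  [   1.1907     0.4772     0.5806]
  [   0.2362     1.4170     0.2804]
  [   0.1033     0.6199     1.3727]
The output multiplier for sector j is the column-j sum of the Leontief inverse (I − A)⁻¹ = adj(I−A) / det(I−A).
Column B of adj(I−A): (0.6050, 0.1200, 0.0525); det(I−A) = 0.508125.
m_B = (0.6050 + 0.1200 + 0.0525) / 0.508125 = 0.7775 / 0.508125 ≈ 1.530.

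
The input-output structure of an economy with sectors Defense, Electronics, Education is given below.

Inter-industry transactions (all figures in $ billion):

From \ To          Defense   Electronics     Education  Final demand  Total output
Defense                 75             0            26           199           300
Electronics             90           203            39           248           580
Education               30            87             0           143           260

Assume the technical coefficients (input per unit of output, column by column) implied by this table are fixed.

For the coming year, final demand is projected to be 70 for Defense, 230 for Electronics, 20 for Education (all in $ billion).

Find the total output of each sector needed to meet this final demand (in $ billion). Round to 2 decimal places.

x_1 = 105.90, x_2 = 424.48, x_3 = 94.26

Technical coefficients a_ij = z_ij / X_j:
  a_11 = 75/300 = 0.25, a_21 = 90/300 = 0.30, a_31 = 30/300 = 0.10
  a_12 = 0/580 = 0.00, a_22 = 203/580 = 0.35, a_32 = 87/580 = 0.15
  a_13 = 26/260 = 0.10, a_23 = 39/260 = 0.15, a_33 = 0/260 = 0.00
I − A =
  [   0.75     0.00    -0.10]
  [  -0.30     0.65    -0.15]
  [  -0.10    -0.15     1.00]
Cofactors of I−A, C_ij = (−1)^(i+j)·(minor ij) (rows/columns in the sector order above):
  C_11 = (0.65)(1.00) − (-0.15)(-0.15) = 0.6275
  C_12 = −[(-0.30)(1.00) − (-0.15)(-0.10)] = 0.3150
  C_13 = (-0.30)(-0.15) − (0.65)(-0.10) = 0.1100
  C_21 = −[(0.00)(1.00) − (-0.10)(-0.15)] = 0.0150
  C_22 = (0.75)(1.00) − (-0.10)(-0.10) = 0.7400
  C_23 = −[(0.75)(-0.15) − (0.00)(-0.10)] = 0.1125
  C_31 = (0.00)(-0.15) − (-0.10)(0.65) = 0.0650
  C_32 = −[(0.75)(-0.15) − (-0.10)(-0.30)] = 0.1425
  C_33 = (0.75)(0.65) − (0.00)(-0.30) = 0.4875
det(I−A) = Σ_j (I−A)_1j·C_1j = (0.75)(0.6275) + (0.00)(0.3150) + (-0.10)(0.1100) = 0.459625
adj(I−A) = Cᵀ =
  [ 0.6275   0.0150   0.0650]
  [ 0.3150   0.7400   0.1425]
  [ 0.1100   0.1125   0.4875]
(I − A)⁻¹ = adj(I−A) / det(I−A) ≈
  [   1.3652     0.0326     0.1414]
  [   0.6853     1.6100     0.3100]
  [   0.2393     0.2448     1.0606]
x = (I − A)⁻¹ d = adj(I−A)·d / det(I−A), with det(I−A) = 0.459625:
  x_1 = (0.6275·70 + 0.0150·230 + 0.0650·20) / 0.459625 = 48.675 / 0.459625 ≈ 105.90
  x_2 = (0.3150·70 + 0.7400·230 + 0.1425·20) / 0.459625 = 195.10 / 0.459625 ≈ 424.48
  x_3 = (0.1100·70 + 0.1125·230 + 0.4875·20) / 0.459625 = 43.325 / 0.459625 ≈ 94.26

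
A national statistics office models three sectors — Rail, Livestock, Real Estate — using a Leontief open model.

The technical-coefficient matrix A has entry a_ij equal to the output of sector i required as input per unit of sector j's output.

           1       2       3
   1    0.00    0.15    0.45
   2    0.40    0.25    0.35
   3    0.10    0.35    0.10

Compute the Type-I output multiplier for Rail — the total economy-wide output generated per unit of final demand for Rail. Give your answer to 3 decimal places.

I − A =
  [   1.00    -0.15    -0.45]
  [  -0.40     0.75    -0.35]
  [  -0.10    -0.35     0.90]
Cofactors of I−A, C_ij = (−1)^(i+j)·(minor ij) (rows/columns in the sector order above):
  C_11 = (0.75)(0.90) − (-0.35)(-0.35) = 0.5525
  C_12 = −[(-0.40)(0.90) − (-0.35)(-0.10)] = 0.3950
  C_13 = (-0.40)(-0.35) − (0.75)(-0.10) = 0.2150
  C_21 = −[(-0.15)(0.90) − (-0.45)(-0.35)] = 0.2925
  C_22 = (1.00)(0.90) − (-0.45)(-0.10) = 0.8550
  C_23 = −[(1.00)(-0.35) − (-0.15)(-0.10)] = 0.3650
  C_31 = (-0.15)(-0.35) − (-0.45)(0.75) = 0.3900
  C_32 = −[(1.00)(-0.35) − (-0.45)(-0.40)] = 0.5300
  C_33 = (1.00)(0.75) − (-0.15)(-0.40) = 0.6900
det(I−A) = Σ_j (I−A)_1j·C_1j = (1.00)(0.5525) + (-0.15)(0.3950) + (-0.45)(0.2150) = 0.3965
adj(I−A) = Cᵀ =
  [ 0.5525   0.2925   0.3900]
  [ 0.3950   0.8550   0.5300]
  [ 0.2150   0.3650   0.6900]
(I − A)⁻¹ = adj(I−A) / det(I−A) ≈
  [   1.3934     0.7377     0.9836]
  [   0.9962     2.1564     1.3367]
  [   0.5422     0.9206     1.7402]
The output multiplier for sector j is the column-j sum of the Leontief inverse (I − A)⁻¹ = adj(I−A) / det(I−A).
Column 1 of adj(I−A): (0.5525, 0.3950, 0.2150); det(I−A) = 0.3965.
m_1 = (0.5525 + 0.3950 + 0.2150) / 0.3965 = 1.1625 / 0.3965 ≈ 2.932.

m_1 = 2.932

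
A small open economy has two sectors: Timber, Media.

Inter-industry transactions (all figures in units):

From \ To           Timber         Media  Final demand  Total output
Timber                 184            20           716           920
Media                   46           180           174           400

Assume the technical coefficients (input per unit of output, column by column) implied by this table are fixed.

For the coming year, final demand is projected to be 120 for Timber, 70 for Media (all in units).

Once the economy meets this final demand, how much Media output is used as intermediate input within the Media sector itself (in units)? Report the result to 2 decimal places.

Technical coefficients a_ij = z_ij / X_j:
  a_11 = 184/920 = 0.20, a_21 = 46/920 = 0.05
  a_12 = 20/400 = 0.05, a_22 = 180/400 = 0.45
I − A =
  [   0.80    -0.05]
  [  -0.05     0.55]
det(I−A) = (0.80)(0.55) − (-0.05)(-0.05) = 0.4375
adj(I−A) = [[0.55, 0.05], [0.05, 0.80]]
(I − A)⁻¹ = adj(I−A) / det(I−A) ≈
  [   1.2571     0.1143]
  [   0.1143     1.8286]
First solve x = (I − A)⁻¹ d = adj(I−A)·d / det(I−A); in particular x_2 = (0.05·120 + 0.80·70) / 0.4375 = 62.00 / 0.4375 ≈ 141.7143.
Intermediate flow from 2 to 2: z_22 = a_22 · x_2 = 0.45 × 62.00 / 0.4375 = 27.90 / 0.4375 ≈ 63.77.

z_22 = 63.77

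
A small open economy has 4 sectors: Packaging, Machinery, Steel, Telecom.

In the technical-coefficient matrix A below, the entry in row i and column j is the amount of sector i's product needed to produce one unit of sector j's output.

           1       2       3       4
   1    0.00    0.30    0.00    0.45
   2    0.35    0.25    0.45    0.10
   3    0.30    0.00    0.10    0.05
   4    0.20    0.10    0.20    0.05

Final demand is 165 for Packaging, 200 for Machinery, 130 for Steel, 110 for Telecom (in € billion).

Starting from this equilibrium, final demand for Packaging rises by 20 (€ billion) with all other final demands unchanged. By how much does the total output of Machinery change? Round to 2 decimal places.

I − A =
  [   1.00    -0.30     0.00    -0.45]
  [  -0.35     0.75    -0.45    -0.10]
  [  -0.30     0.00     0.90    -0.05]
  [  -0.20    -0.10    -0.20     0.95]
Compute the cofactors C_ij = (−1)^(i+j)·(3×3 minor ij) of I−A; the adjugate is their transpose:
adj(I−A) = Cᵀ =
  [ 0.6225   0.2940   0.2220   0.3375]
  [ 0.4525   0.7370   0.4385   0.3150]
  [ 0.2200   0.1070   0.5135   0.1425]
  [ 0.2250   0.1620   0.2010   0.5400]
det(I−A) = Σ_j (I−A)_1j·C_1j = (1.00)(0.6225) + (-0.30)(0.4525) + (0.00)(0.2200) + (-0.45)(0.2250) = 0.3855
(I − A)⁻¹ = adj(I−A) / det(I−A) ≈
  [   1.6148     0.7626     0.5759     0.8755]
  [   1.1738     1.9118     1.1375     0.8171]
  [   0.5707     0.2776     1.3320     0.3696]
  [   0.5837     0.4202     0.5214     1.4008]
Δx = (I − A)⁻¹ Δd with Δd having +20 in the Packaging component and 0 elsewhere.
So Δx_2 = L_21 · (+20), where L_21 = adj(I−A)_21 / det(I−A) = 0.4525 / 0.3855.
Δx_2 = 0.4525 × (+20) / 0.3855 = 9.05 / 0.3855 ≈ 23.48.

Δx_2 = 23.48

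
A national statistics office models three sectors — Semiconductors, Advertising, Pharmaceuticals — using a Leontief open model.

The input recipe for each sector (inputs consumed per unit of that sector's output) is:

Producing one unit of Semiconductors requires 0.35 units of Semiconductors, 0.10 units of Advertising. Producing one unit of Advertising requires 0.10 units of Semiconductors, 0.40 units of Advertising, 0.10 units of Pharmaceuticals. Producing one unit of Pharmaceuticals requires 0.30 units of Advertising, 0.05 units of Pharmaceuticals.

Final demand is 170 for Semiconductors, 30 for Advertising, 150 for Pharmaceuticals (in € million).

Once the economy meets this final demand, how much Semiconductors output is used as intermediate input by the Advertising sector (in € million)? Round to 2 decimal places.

z_12 = 18.72

I − A =
  [   0.65    -0.10     0.00]
  [  -0.10     0.60    -0.30]
  [   0.00    -0.10     0.95]
Cofactors of I−A, C_ij = (−1)^(i+j)·(minor ij) (rows/columns in the sector order above):
  C_11 = (0.60)(0.95) − (-0.30)(-0.10) = 0.5400
  C_12 = −[(-0.10)(0.95) − (-0.30)(0.00)] = 0.0950
  C_13 = (-0.10)(-0.10) − (0.60)(0.00) = 0.0100
  C_21 = −[(-0.10)(0.95) − (0.00)(-0.10)] = 0.0950
  C_22 = (0.65)(0.95) − (0.00)(0.00) = 0.6175
  C_23 = −[(0.65)(-0.10) − (-0.10)(0.00)] = 0.0650
  C_31 = (-0.10)(-0.30) − (0.00)(0.60) = 0.0300
  C_32 = −[(0.65)(-0.30) − (0.00)(-0.10)] = 0.1950
  C_33 = (0.65)(0.60) − (-0.10)(-0.10) = 0.3800
det(I−A) = Σ_j (I−A)_1j·C_1j = (0.65)(0.5400) + (-0.10)(0.0950) + (0.00)(0.0100) = 0.3415
adj(I−A) = Cᵀ =
  [ 0.5400   0.0950   0.0300]
  [ 0.0950   0.6175   0.1950]
  [ 0.0100   0.0650   0.3800]
(I − A)⁻¹ = adj(I−A) / det(I−A) ≈
  [   1.5813     0.2782     0.0878]
  [   0.2782     1.8082     0.5710]
  [   0.0293     0.1903     1.1127]
First solve x = (I − A)⁻¹ d = adj(I−A)·d / det(I−A); in particular x_2 = (0.0950·170 + 0.6175·30 + 0.1950·150) / 0.3415 = 63.925 / 0.3415 ≈ 187.1889.
Intermediate flow from 1 to 2: z_12 = a_12 · x_2 = 0.10 × 63.925 / 0.3415 = 6.3925 / 0.3415 ≈ 18.72.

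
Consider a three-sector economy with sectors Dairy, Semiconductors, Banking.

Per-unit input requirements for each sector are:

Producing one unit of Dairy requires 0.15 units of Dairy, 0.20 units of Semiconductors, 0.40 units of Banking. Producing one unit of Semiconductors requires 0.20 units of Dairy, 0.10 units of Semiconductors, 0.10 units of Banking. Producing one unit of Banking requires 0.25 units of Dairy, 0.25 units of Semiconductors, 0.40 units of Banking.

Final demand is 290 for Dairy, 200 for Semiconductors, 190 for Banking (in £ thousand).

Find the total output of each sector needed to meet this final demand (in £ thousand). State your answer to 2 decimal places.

x_D = 771.88, x_S = 654.98, x_B = 940.42

I − A =
  [   0.85    -0.20    -0.25]
  [  -0.20     0.90    -0.25]
  [  -0.40    -0.10     0.60]
Cofactors of I−A, C_ij = (−1)^(i+j)·(minor ij) (rows/columns in the sector order above):
  C_11 = (0.90)(0.60) − (-0.25)(-0.10) = 0.5150
  C_12 = −[(-0.20)(0.60) − (-0.25)(-0.40)] = 0.2200
  C_13 = (-0.20)(-0.10) − (0.90)(-0.40) = 0.3800
  C_21 = −[(-0.20)(0.60) − (-0.25)(-0.10)] = 0.1450
  C_22 = (0.85)(0.60) − (-0.25)(-0.40) = 0.4100
  C_23 = −[(0.85)(-0.10) − (-0.20)(-0.40)] = 0.1650
  C_31 = (-0.20)(-0.25) − (-0.25)(0.90) = 0.2750
  C_32 = −[(0.85)(-0.25) − (-0.25)(-0.20)] = 0.2625
  C_33 = (0.85)(0.90) − (-0.20)(-0.20) = 0.7250
det(I−A) = Σ_j (I−A)_1j·C_1j = (0.85)(0.5150) + (-0.20)(0.2200) + (-0.25)(0.3800) = 0.29875
adj(I−A) = Cᵀ =
  [ 0.5150   0.1450   0.2750]
  [ 0.2200   0.4100   0.2625]
  [ 0.3800   0.1650   0.7250]
(I − A)⁻¹ = adj(I−A) / det(I−A) ≈
  [   1.7238     0.4854     0.9205]
  [   0.7364     1.3724     0.8787]
  [   1.2720     0.5523     2.4268]
x = (I − A)⁻¹ d = adj(I−A)·d / det(I−A), with det(I−A) = 0.29875:
  x_D = (0.5150·290 + 0.1450·200 + 0.2750·190) / 0.29875 = 230.60 / 0.29875 ≈ 771.88
  x_S = (0.2200·290 + 0.4100·200 + 0.2625·190) / 0.29875 = 195.675 / 0.29875 ≈ 654.98
  x_B = (0.3800·290 + 0.1650·200 + 0.7250·190) / 0.29875 = 280.95 / 0.29875 ≈ 940.42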